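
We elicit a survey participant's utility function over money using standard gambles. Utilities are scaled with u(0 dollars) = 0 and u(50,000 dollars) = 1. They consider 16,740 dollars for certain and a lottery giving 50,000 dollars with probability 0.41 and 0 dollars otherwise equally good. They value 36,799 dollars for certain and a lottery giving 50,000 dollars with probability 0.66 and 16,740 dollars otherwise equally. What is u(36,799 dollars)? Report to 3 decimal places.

The first gamble pins u(16,740 dollars): it must equal 0.41·1 + 0.59·0 = 0.41.
The second indifference gives u(36,799 dollars) = 0.66·u(50,000 dollars) + 0.34·u(16,740 dollars) = 0.66·1.00 + 0.34·0.41 = 0.7994.

0.799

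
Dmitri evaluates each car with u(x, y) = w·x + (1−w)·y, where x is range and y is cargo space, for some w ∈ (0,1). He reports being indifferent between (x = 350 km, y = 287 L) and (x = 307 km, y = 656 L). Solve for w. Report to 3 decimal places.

u(350,287) = u(307,656) means w·350 + (1−w)·287 = w·307 + (1−w)·656.
w·(350−307) = (1−w)·(656−287), i.e. w·43 = (1−w)·369.
So w/(1−w) = 369/43 = 8.5814, giving w = 369/(43+369) = 0.896.

w = 0.896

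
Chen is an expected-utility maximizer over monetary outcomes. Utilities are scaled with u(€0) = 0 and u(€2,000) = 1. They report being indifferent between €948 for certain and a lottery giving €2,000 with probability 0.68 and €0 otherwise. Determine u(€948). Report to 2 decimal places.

0.68

The indifference gives u(€948) = 0.68·u(€2,000) + 0.32·u(€0) = 0.68·1 + 0.32·0 = 0.68.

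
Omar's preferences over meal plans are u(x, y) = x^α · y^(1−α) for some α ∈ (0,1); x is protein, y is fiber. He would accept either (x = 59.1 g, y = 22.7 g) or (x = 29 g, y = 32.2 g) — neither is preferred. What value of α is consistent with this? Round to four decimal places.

Set the two utilities equal: 59.1^α·22.7^(1−α) = 29^α·32.2^(1−α).
Rearrange to (59.1/29)^α = (32.2/22.7)^(1−α) and take logs: α·0.7119351 = (1−α)·0.3496015.
So α/(1−α) = (0.3496015)/(0.7119351) = 0.4910581, and α = 0.4910581/1.4910581 ≈ 0.3293.

α ≈ 0.3293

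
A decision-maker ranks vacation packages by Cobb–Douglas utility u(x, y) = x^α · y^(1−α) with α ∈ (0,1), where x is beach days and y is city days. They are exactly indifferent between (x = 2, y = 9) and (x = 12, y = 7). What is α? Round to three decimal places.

α ≈ 0.123

Set the two utilities equal: 2^α·9^(1−α) = 12^α·7^(1−α).
(2/12)^α = (7/9)^(1−α); take logs: α·ln(2/12) = (1−α)·ln(7/9), i.e. α·-1.791759 = (1−α)·-0.251314.
So α/(1−α) = (-0.251314)/(-1.791759) = 0.140261, and α = 0.140261/1.140261 ≈ 0.123.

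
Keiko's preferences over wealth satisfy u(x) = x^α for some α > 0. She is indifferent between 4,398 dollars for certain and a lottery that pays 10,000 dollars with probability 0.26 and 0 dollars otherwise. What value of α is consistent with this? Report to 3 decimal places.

The lottery's expected utility is 0.26·u(10000) + 0.74·u(0) = 0.26·10000^α (since u(0) = 0 for α > 0).
Indifference: 4398^α = 0.26·10000^α, so (4398/10000)^α = 0.26.
α = ln(0.26) / ln(4398/10000) = -1.347074/-0.821435 ≈ 1.640.

α ≈ 1.640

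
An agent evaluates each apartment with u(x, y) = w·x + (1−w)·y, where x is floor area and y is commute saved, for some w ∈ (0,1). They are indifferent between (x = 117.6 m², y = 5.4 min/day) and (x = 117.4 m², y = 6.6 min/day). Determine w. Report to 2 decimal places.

w = 0.86

Equating utilities: w·117.6 + (1−w)·5.4 = w·117.4 + (1−w)·6.6.
w·(117.6−117.4) = (1−w)·(6.6−5.4), i.e. w·0.2 = (1−w)·1.2.
The marginal rate of substitution is 1.2/0.2, so w = 1.2/(0.2+1.2) = 0.86.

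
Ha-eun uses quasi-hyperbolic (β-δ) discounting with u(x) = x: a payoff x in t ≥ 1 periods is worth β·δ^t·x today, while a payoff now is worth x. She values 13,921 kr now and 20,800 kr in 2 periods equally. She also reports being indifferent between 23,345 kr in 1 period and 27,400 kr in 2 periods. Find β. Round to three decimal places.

β ≈ 0.922

Both payoffs in the second observation are in the future, so β drops out: δ^1·23345 = δ^2·27400 ⇒ δ = 23345/27400 = 0.85201.
Substituting δ into 13921 = β·δ^2·20800: β = 13921/(15099.062) ≈ 0.922.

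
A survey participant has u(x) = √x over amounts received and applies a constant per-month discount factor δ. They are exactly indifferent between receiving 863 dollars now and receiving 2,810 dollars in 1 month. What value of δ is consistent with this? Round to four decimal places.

Equating discounted utilities: u(863) = δ·u(2810) ⇒ δ = u(863)/u(2810).
With u(x) = √x: δ = √863/√2810 = √(863/2810) = 0.55418.

δ ≈ 0.5542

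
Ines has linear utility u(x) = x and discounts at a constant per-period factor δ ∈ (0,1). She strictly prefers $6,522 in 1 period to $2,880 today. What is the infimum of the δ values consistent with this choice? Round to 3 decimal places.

Comparing present values: 2880 < δ·6522.
Dividing through by 6522 gives δ > 0.44158.

δ > 0.442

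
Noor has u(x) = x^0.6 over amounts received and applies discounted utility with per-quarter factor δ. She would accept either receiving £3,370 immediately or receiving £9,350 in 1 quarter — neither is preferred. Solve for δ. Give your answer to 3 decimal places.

Indifference means u(3370) = δ · u(9350), so δ = u(3370)/u(9350).
Since u(x) = x^0.6, δ = (3370/9350)^0.6 = 0.36043^0.6 = 0.54211.

δ ≈ 0.542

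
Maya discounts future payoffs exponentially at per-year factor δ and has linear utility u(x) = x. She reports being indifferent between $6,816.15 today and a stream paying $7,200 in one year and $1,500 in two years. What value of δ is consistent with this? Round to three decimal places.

The stream is worth 7200δ + 1500δ² today, so 7200δ + 1500δ² = 6816.15.
That is, 1500δ² + 7200δ − 6816.15 = 0, a quadratic in δ.
δ = (−7200 + √(7200² + 4·1500·6816.15)) / (2·1500) = (−7200 + √92736900.00) / 3000 ≈ 0.810.

δ ≈ 0.810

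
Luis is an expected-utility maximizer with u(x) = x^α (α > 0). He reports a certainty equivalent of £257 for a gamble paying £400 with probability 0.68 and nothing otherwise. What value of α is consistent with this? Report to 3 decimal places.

α ≈ 0.872

The lottery's expected utility is 0.68·u(400) + 0.32·u(0) = 0.68·400^α (since u(0) = 0 for α > 0).
Equating: 257^α = 0.68·400^α, i.e. 0.6425^α = 0.68.
Take logs: α = ln 0.68 / ln(257/400) ≈ 0.87177.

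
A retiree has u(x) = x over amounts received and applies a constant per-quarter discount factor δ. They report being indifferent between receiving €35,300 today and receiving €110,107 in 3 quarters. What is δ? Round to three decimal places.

Equating discounted utilities: u(35300) = δ^3·u(110107) ⇒ δ^3 = u(35300)/u(110107).
With u(x) = x: δ^3 = 35300/110107 = 0.32060.
Taking the cube root: δ = 0.32060^(1/3) ≈ 0.684.

δ ≈ 0.684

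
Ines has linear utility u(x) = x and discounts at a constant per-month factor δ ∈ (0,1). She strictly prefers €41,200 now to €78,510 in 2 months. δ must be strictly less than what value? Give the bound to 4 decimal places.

δ < 0.7244

Under u(x) = x this choice says 41200 > δ^2·78510.
Dividing by 78510: δ^2 < 0.52477. Both sides are positive, so the square root keeps the direction.
δ < (41200/78510)^(1/2) ≈ 0.7244.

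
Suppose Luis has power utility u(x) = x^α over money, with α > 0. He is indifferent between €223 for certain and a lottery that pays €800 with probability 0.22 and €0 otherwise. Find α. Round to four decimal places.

α ≈ 1.1853

The lottery's expected utility is 0.22·u(800) + 0.78·u(0) = 0.22·800^α (since u(0) = 0 for α > 0).
Equating: 223^α = 0.22·800^α, i.e. 0.2787^α = 0.22.
Taking logs: α·ln(223/800) = ln(0.22), so α = -1.5141277 / -1.2774400 ≈ 1.1853.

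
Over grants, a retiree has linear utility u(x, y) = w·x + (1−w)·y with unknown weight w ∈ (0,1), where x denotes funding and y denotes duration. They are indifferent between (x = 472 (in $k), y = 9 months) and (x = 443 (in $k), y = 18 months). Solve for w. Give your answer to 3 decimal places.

Equating utilities: w·472 + (1−w)·9 = w·443 + (1−w)·18.
w·(472−443) = (1−w)·(18−9), i.e. w·29 = (1−w)·9.
So w/(1−w) = 9/29 = 0.3103, giving w = 9/(29+9) = 0.237.

w = 0.237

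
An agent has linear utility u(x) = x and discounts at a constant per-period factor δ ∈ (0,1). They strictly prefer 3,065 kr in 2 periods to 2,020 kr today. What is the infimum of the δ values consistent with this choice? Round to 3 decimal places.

The preference means 2020 < δ^2·3065.
So δ^2 > 2020/3065 = 0.65905; taking the square root of both positive sides preserves the inequality.
δ > (2020/3065)^(1/2) ≈ 0.812.

δ > 0.812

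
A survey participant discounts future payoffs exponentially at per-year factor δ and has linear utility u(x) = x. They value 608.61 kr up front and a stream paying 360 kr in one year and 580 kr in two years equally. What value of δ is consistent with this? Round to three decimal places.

δ ≈ 0.760

Equating present values: 608.61 = 360δ + 580δ².
Rearranged: 580δ² + 360δ − 608.61 = 0.
δ = (−360 + √(360² + 4·580·608.61)) / (2·580) = (−360 + √1541575.20) / 1160 ≈ 0.760.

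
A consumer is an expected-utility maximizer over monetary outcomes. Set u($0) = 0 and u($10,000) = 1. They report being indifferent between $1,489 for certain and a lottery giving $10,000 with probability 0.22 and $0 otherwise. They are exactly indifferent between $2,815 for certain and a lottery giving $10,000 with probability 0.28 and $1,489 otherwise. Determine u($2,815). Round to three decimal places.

The first gamble pins u($1,489): it must equal 0.22·1 + 0.78·0 = 0.22.
Chaining: u($2,815) = 0.28·1.00 + 0.72·0.22 = 0.4384.

0.438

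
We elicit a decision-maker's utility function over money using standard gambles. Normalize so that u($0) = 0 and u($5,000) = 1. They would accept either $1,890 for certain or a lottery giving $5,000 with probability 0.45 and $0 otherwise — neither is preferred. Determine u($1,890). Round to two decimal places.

u($1,890) equals the lottery's expected utility: 0.45·1 + 0.55·0 = 0.45.

0.45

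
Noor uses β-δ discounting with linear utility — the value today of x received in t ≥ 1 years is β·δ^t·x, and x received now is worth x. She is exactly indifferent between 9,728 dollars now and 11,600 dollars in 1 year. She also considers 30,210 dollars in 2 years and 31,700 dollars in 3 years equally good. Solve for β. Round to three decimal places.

β ≈ 0.880

Both payoffs in the second observation are in the future, so β drops out: δ^2·30210 = δ^3·31700 ⇒ δ = 30210/31700 = 0.95300.
The first indifference: 9728 = β·δ·11600, so β = 9728/(δ·11600) = 9728/(0.95300·11600) ≈ 0.880.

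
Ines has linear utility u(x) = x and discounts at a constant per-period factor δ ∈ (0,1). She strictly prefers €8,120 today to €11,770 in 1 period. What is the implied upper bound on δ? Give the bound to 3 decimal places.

δ < 0.690

The preference means 8120 > δ·11770.
So δ < 8120/11770 = 0.68989.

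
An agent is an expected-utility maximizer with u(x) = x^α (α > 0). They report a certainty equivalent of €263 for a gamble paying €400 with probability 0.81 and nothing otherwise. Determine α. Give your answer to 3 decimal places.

α ≈ 0.503

The lottery's expected utility is 0.81·u(400) + 0.19·u(0) = 0.81·400^α (since u(0) = 0 for α > 0).
Setting u(263) equal to that: 263^α = 0.81·400^α ⇒ (263/400)^α = 0.81.
Take logs: α = ln 0.81 / ln(263/400) ≈ 0.50254.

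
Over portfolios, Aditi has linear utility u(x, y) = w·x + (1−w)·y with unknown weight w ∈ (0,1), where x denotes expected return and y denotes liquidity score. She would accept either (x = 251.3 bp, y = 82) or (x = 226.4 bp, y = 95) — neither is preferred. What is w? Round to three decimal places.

u(251.3,82) = u(226.4,95) means w·251.3 + (1−w)·82 = w·226.4 + (1−w)·95.
w·(251.3−226.4) = (1−w)·(95−82), i.e. w·24.9 = (1−w)·13.
The marginal rate of substitution is 13/24.9, so w = 13/(24.9+13) = 0.343.

w = 0.343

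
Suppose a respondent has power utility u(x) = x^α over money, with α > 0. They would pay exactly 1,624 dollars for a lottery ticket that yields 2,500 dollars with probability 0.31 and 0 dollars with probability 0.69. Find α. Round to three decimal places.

α ≈ 2.715

Since u(0) = 0, the lottery's EU is 0.31·2500^α.
Equating: 1624^α = 0.31·2500^α, i.e. 0.6496^α = 0.31.
Take logs: α = ln 0.31 / ln(1624/2500) ≈ 2.71485.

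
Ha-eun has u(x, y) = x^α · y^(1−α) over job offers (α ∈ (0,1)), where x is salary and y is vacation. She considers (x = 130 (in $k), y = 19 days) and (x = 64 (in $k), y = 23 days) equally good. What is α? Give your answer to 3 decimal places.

α ≈ 0.212

Set the two utilities equal: 130^α·19^(1−α) = 64^α·23^(1−α).
Rearrange to (130/64)^α = (23/19)^(1−α) and take logs: α·0.708651 = (1−α)·0.191055.
Thus α·(0.899706) = 0.191055, so α = 0.191055/0.899706 ≈ 0.212.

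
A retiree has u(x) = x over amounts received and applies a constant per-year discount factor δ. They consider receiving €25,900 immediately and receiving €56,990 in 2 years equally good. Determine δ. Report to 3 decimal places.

Indifference means u(25900) = δ^2 · u(56990), so δ^2 = u(25900)/u(56990).
With u(x) = x: δ^2 = 25900/56990 = 0.45447.
So δ = 0.45447^(1/2) ≈ 0.674.

δ ≈ 0.674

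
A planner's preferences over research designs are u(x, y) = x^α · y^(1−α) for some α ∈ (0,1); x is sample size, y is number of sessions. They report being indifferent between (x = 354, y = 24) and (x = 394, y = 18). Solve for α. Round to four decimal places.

Indifference: 354^α · 24^(1−α) = 394^α · 18^(1−α).
Rearrange to (354/394)^α = (18/24)^(1−α) and take logs: α·-0.1070540 = (1−α)·-0.2876821.
Thus α·(-0.3947361) = -0.2876821, so α = -0.2876821/-0.3947361 ≈ 0.7288.

α ≈ 0.7288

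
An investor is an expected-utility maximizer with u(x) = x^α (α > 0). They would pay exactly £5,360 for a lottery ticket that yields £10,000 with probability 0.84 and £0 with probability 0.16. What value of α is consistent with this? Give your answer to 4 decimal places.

α ≈ 0.2796

EU(lottery) = 0.84·10000^α + 0.16·0 = 0.84·10000^α.
Equating: 5360^α = 0.84·10000^α, i.e. 0.5360^α = 0.84.
Taking logs: α·ln(5360/10000) = ln(0.84), so α = -0.1743534 / -0.6236211 ≈ 0.2796.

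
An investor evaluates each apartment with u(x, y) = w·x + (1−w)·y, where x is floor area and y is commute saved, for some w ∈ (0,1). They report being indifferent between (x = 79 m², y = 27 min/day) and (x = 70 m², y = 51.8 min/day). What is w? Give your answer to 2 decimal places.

Indifference: w·79 + (1−w)·27 = w·70 + (1−w)·51.8.
Collecting terms: w·9 = (1−w)·24.8.
Hence w = 24.8/(9+24.8) = 24.8/33.8 = 0.73.

w = 0.73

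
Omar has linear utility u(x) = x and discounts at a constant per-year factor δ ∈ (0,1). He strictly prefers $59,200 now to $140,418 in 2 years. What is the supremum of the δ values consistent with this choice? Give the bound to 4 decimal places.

Under u(x) = x this choice says 59200 > δ^2·140418.
Hence δ^2 < 59200/140418 = 0.42160, and x ↦ x^(1/2) is increasing on (0,∞).
δ < 0.42160^(1/2) = 0.6493.

δ < 0.6493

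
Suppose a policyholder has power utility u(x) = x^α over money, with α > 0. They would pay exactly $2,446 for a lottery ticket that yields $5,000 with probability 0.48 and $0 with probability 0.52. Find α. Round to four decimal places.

α ≈ 1.0266

The lottery's expected utility is 0.48·u(5000) + 0.52·u(0) = 0.48·5000^α (since u(0) = 0 for α > 0).
Equating: 2446^α = 0.48·5000^α, i.e. 0.4892^α = 0.48.
α = ln(0.48) / ln(2446/5000) = -0.7339692/-0.7149839 ≈ 1.0266.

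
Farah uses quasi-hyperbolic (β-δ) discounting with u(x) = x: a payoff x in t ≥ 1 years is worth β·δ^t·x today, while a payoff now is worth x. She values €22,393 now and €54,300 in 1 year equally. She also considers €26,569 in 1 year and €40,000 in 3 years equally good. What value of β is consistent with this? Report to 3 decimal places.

β ≈ 0.506

Both payoffs in the second observation are in the future, so β drops out: δ^1·26569 = δ^3·40000 ⇒ δ^2 = 26569/40000 = 0.66422, so δ = 0.81500.
Substituting δ into 22393 = β·δ·54300: β = 22393/(44254.500) ≈ 0.506.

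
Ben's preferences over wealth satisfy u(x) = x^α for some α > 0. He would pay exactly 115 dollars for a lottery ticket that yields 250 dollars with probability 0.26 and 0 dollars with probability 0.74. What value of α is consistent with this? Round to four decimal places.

The lottery's expected utility is 0.26·u(250) + 0.74·u(0) = 0.26·250^α (since u(0) = 0 for α > 0).
Indifference: 115^α = 0.26·250^α, so (115/250)^α = 0.26.
Taking logs: α·ln(115/250) = ln(0.26), so α = -1.3470736 / -0.7765288 ≈ 1.7347.

α ≈ 1.7347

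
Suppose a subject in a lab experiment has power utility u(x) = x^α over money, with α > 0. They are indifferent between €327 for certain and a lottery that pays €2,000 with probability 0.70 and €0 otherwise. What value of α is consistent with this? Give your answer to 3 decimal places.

α ≈ 0.197

Since u(0) = 0, the lottery's EU is 0.70·2000^α.
Equating: 327^α = 0.70·2000^α, i.e. 0.1635^α = 0.70.
Take logs: α = ln 0.70 / ln(327/2000) ≈ 0.19696.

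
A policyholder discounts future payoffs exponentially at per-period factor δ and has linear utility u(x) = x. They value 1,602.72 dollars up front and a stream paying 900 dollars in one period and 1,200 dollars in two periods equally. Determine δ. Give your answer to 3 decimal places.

Present value of the stream is 900·δ + 1200·δ². Indifference gives 900δ + 1200δ² = 1602.72.
So 1200δ² + 900δ − 1602.72 = 0.
By the quadratic formula (taking the positive root), δ = (−900 + √8503056.00) / 2400 ≈ 0.840.

δ ≈ 0.840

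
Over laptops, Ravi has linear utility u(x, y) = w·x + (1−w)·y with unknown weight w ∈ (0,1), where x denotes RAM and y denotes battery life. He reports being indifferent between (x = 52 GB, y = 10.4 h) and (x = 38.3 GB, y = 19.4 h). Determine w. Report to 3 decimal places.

w = 0.396

u(52,10.4) = u(38.3,19.4) means w·52 + (1−w)·10.4 = w·38.3 + (1−w)·19.4.
Rearranging, 13.7·w − 9·(1−w) = 0.
So w/(1−w) = 9/13.7 = 0.6569, giving w = 9/(13.7+9) = 0.396.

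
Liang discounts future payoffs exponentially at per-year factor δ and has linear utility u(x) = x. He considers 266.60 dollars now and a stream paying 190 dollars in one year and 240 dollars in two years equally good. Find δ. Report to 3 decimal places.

Present value of the stream is 190·δ + 240·δ². Indifference gives 190δ + 240δ² = 266.60.
So 240δ² + 190δ − 266.60 = 0.
By the quadratic formula (taking the positive root), δ = (−190 + √292036.00) / 480 ≈ 0.730.

δ ≈ 0.730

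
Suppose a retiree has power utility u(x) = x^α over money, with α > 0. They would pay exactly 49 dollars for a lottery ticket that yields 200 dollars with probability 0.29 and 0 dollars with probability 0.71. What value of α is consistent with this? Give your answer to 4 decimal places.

α ≈ 0.8801

Since u(0) = 0, the lottery's EU is 0.29·200^α.
Setting u(49) equal to that: 49^α = 0.29·200^α ⇒ (49/200)^α = 0.29.
Take logs: α = ln 0.29 / ln(49/200) ≈ 0.880112.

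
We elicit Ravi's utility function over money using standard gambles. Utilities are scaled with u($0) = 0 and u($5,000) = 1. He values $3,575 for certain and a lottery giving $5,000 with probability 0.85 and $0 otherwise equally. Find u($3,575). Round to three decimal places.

u($3,575) equals the lottery's expected utility: 0.85·1 + 0.15·0 = 0.85.

0.850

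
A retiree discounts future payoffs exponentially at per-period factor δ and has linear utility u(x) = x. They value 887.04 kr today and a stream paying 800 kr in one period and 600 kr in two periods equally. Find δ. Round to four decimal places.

δ ≈ 0.7200

Present value of the stream is 800·δ + 600·δ². Indifference gives 800δ + 600δ² = 887.04.
That is, 600δ² + 800δ − 887.04 = 0, a quadratic in δ.
The positive root is δ = [−800 + √(800² + 4·600·887.04)] / (2·600) = (−800 + 1664.000)/1200 ≈ 0.7200.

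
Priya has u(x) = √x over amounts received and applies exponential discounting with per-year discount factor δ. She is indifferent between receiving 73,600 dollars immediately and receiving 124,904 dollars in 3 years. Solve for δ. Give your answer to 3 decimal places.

δ ≈ 0.916

Indifference means u(73600) = δ^3 · u(124904), so δ^3 = u(73600)/u(124904).
Since u(x) = √x, δ^3 = √(73600/124904) = 0.76763.
Taking the cube root: δ = 0.76763^(1/3) ≈ 0.916.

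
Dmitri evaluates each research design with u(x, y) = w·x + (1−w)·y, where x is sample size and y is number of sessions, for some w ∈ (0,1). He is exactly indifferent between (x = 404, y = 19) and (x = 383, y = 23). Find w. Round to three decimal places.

w = 0.160

Indifference: w·404 + (1−w)·19 = w·383 + (1−w)·23.
Rearranging, 21·w − 4·(1−w) = 0.
So w/(1−w) = 4/21 = 0.1905, giving w = 4/(21+4) = 0.160.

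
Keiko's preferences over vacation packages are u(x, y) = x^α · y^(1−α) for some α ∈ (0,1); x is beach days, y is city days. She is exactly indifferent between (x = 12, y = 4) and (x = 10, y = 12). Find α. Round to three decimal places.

The Cobb–Douglas utilities coincide, so 12^α·4^(1−α) = 10^α·12^(1−α).
Rearrange to (12/10)^α = (12/4)^(1−α) and take logs: α·0.182322 = (1−α)·1.098612.
With A = 0.182322 and B = 1.098612: α·A = (1−α)·B, so α = B/(A+B) = 1.098612/1.280934 ≈ 0.858.

α ≈ 0.858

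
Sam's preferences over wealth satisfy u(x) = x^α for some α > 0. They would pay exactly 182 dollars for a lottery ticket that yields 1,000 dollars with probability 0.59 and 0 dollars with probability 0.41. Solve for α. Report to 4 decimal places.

EU(lottery) = 0.59·1000^α + 0.41·0 = 0.59·1000^α.
Setting u(182) equal to that: 182^α = 0.59·1000^α ⇒ (182/1000)^α = 0.59.
Take logs: α = ln 0.59 / ln(182/1000) ≈ 0.309689.

α ≈ 0.3097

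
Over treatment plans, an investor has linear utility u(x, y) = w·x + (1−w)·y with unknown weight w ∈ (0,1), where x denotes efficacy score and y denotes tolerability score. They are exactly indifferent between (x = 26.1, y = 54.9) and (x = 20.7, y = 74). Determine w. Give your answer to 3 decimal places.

u(26.1,54.9) = u(20.7,74) means w·26.1 + (1−w)·54.9 = w·20.7 + (1−w)·74.
Rearranging, 5.4·w − 19.1·(1−w) = 0.
Hence w = 19.1/(5.4+19.1) = 19.1/24.5 = 0.780.

w = 0.780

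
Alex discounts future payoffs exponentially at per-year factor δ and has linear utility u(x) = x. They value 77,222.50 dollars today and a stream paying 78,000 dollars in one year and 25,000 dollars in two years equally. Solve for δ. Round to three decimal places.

The stream is worth 78000δ + 25000δ² today, so 78000δ + 25000δ² = 77222.50.
That is, 25000δ² + 78000δ − 77222.50 = 0, a quadratic in δ.
The positive root is δ = [−78000 + √(78000² + 4·25000·77222.50)] / (2·25000) = (−78000 + 117500.000)/50000 ≈ 0.790.

δ ≈ 0.790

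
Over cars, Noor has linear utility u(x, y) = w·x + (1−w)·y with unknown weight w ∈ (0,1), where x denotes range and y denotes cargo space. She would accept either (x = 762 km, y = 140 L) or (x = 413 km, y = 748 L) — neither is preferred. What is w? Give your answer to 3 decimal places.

w = 0.635

Indifference: w·762 + (1−w)·140 = w·413 + (1−w)·748.
Rearranging, 349·w − 608·(1−w) = 0.
Hence w = 608/(349+608) = 608/957 = 0.635.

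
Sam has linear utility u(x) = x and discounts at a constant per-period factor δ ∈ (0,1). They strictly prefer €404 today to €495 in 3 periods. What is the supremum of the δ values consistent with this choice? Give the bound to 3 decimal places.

The preference means 404 > δ^3·495.
Hence δ^3 < 404/495 = 0.81616, and x ↦ x^(1/3) is increasing on (0,∞).
δ < 0.81616^(1/3) = 0.935.

δ < 0.935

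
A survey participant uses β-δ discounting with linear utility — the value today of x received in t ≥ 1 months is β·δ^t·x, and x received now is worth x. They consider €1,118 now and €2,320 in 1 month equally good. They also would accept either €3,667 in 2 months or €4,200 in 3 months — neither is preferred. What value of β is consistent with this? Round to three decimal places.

β ≈ 0.552

The second indifference involves only future payoffs, so β cancels: β·δ^2·3667 = β·δ^3·4200, giving δ = 3667/4200 = 0.87310.
The first indifference: 1118 = β·δ·2320, so β = 1118/(δ·2320) = 1118/(0.87310·2320) ≈ 0.552.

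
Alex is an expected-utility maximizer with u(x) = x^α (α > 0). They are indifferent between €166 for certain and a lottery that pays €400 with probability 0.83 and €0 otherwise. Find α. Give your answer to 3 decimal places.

Since u(0) = 0, the lottery's EU is 0.83·400^α.
Indifference: 166^α = 0.83·400^α, so (166/400)^α = 0.83.
α = ln(0.83) / ln(166/400) = -0.186330/-0.879477 ≈ 0.212.

α ≈ 0.212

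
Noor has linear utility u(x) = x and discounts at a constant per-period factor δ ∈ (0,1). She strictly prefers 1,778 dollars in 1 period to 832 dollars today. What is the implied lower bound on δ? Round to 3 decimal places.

The preference means 832 < δ·1778.
So δ > 832/1778 = 0.46794.

δ > 0.468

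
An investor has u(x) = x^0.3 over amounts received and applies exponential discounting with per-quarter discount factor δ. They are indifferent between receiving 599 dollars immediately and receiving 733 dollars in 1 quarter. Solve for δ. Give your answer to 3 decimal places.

Indifference means u(599) = δ · u(733), so δ = u(599)/u(733).
With u(x) = x^0.3: δ = 599^0.3/733^0.3 = (599/733)^0.3 = 0.94123.

δ ≈ 0.941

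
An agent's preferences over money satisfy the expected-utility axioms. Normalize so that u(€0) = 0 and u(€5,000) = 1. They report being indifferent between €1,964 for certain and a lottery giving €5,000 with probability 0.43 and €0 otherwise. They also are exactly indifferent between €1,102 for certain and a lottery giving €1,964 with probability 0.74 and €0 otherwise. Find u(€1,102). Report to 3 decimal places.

From the first indifference, u(€1,964) = 0.43·u(€5,000) + 0.57·u(€0) = 0.43·1 + 0.57·0 = 0.43.
Chaining: u(€1,102) = 0.74·0.43 + 0.26·0.00 = 0.3182.

0.318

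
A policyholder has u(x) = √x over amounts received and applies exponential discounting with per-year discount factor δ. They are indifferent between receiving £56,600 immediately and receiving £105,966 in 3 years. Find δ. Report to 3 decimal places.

The payoff in 3 years is discounted by δ^3, so u(56600) = δ^3·u(105966) and δ^3 = u(56600)/u(105966).
Since u(x) = √x, δ^3 = √(56600/105966) = 0.73084.
So δ = 0.73084^(1/3) ≈ 0.901.

δ ≈ 0.901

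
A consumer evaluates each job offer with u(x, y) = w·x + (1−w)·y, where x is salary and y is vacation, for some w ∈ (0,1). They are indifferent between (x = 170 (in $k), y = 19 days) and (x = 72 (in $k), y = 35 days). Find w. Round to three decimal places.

Equating utilities: w·170 + (1−w)·19 = w·72 + (1−w)·35.
w·(170−72) = (1−w)·(35−19), i.e. w·98 = (1−w)·16.
Hence w = 16/(98+16) = 16/114 = 0.140.

w = 0.140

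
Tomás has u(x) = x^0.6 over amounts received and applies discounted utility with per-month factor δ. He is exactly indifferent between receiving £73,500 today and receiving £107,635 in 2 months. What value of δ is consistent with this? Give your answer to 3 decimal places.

Equating discounted utilities: u(73500) = δ^2·u(107635) ⇒ δ^2 = u(73500)/u(107635).
Since u(x) = x^0.6, δ^2 = (73500/107635)^0.6 = 0.68286^0.6 = 0.79543.
Hence δ = (0.79543)^(1/2) = 0.89187.

δ ≈ 0.892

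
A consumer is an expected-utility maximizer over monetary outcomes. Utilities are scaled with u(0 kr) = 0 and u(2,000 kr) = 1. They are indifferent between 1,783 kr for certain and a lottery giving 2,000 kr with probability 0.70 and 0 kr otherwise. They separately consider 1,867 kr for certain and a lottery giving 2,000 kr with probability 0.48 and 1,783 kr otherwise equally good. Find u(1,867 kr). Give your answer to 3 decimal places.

0.844

The first gamble pins u(1,783 kr): it must equal 0.70·1 + 0.30·0 = 0.70.
Chaining: u(1,867 kr) = 0.48·1.00 + 0.52·0.70 = 0.8440.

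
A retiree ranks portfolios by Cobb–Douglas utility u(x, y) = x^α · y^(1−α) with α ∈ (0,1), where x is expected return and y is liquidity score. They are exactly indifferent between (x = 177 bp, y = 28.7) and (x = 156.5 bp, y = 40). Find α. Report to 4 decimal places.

Indifference: 177^α · 28.7^(1−α) = 156.5^α · 40^(1−α).
Rearrange to (177/156.5)^α = (40/28.7)^(1−α) and take logs: α·0.1230937 = (1−α)·0.3319823.
Thus α·(0.4550760) = 0.3319823, so α = 0.3319823/0.4550760 ≈ 0.7295.

α ≈ 0.7295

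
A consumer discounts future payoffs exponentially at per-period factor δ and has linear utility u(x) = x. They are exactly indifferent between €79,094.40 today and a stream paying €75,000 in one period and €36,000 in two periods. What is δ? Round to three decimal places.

δ ≈ 0.770

The stream is worth 75000δ + 36000δ² today, so 75000δ + 36000δ² = 79094.40.
Rearranged: 36000δ² + 75000δ − 79094.40 = 0.
By the quadratic formula (taking the positive root), δ = (−75000 + √17014593600.00) / 72000 ≈ 0.770.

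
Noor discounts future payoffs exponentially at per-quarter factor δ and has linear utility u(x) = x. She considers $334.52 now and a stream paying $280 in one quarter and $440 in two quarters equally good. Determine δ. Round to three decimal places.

δ ≈ 0.610

The stream is worth 280δ + 440δ² today, so 280δ + 440δ² = 334.52.
Rearranged: 440δ² + 280δ − 334.52 = 0.
The positive root is δ = [−280 + √(280² + 4·440·334.52)] / (2·440) = (−280 + 816.796)/880 ≈ 0.610.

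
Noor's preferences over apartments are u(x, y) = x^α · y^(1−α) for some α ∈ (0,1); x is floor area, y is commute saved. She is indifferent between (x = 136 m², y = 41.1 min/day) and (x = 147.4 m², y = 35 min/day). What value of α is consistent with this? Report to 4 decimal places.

α ≈ 0.6662

Indifference: 136^α · 41.1^(1−α) = 147.4^α · 35^(1−α).
(136/147.4)^α = (35/41.1)^(1−α); take logs: α·ln(136/147.4) = (1−α)·ln(35/41.1), i.e. α·-0.0804951 = (1−α)·-0.1606601.
So α/(1−α) = (-0.1606601)/(-0.0804951) = 1.9958991, and α = 1.9958991/2.9958991 ≈ 0.6662.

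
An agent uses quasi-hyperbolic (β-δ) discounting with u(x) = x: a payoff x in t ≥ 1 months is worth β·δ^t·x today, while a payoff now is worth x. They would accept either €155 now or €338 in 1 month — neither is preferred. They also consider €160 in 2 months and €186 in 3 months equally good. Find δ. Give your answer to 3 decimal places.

From the later pair, β·δ^2·160 = β·δ^3·186; dividing through, δ = 160/186 = 0.86022.

δ ≈ 0.860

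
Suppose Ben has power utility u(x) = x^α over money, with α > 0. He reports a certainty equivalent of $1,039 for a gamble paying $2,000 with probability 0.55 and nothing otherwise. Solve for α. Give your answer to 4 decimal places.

α ≈ 0.9129

The lottery's expected utility is 0.55·u(2000) + 0.45·u(0) = 0.55·2000^α (since u(0) = 0 for α > 0).
Setting u(1039) equal to that: 1039^α = 0.55·2000^α ⇒ (1039/2000)^α = 0.55.
α = ln(0.55) / ln(1039/2000) = -0.5978370/-0.6548885 ≈ 0.9129.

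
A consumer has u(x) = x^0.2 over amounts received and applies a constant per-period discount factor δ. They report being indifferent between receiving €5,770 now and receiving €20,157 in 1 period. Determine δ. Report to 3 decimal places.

Equating discounted utilities: u(5770) = δ·u(20157) ⇒ δ = u(5770)/u(20157).
With u(x) = x^0.2: δ = 5770^0.2/20157^0.2 = (5770/20157)^0.2 = 0.77866.

δ ≈ 0.779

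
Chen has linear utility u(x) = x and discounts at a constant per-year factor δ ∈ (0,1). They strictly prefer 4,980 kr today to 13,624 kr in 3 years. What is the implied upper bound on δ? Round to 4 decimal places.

δ < 0.7150

The preference means 4980 > δ^3·13624.
Dividing by 13624: δ^3 < 0.36553. Both sides are positive, so the cube root keeps the direction.
δ < (4980/13624)^(1/3) ≈ 0.7150.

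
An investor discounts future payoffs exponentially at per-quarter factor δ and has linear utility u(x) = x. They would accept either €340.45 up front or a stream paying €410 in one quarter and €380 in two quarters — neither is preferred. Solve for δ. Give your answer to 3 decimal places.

Equating present values: 340.45 = 410δ + 380δ².
So 380δ² + 410δ − 340.45 = 0.
The positive root is δ = [−410 + √(410² + 4·380·340.45)] / (2·380) = (−410 + 828.000)/760 ≈ 0.550.

δ ≈ 0.550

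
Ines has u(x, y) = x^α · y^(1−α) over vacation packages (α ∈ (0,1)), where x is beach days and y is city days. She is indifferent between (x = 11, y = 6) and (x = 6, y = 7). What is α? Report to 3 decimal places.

Indifference: 11^α · 6^(1−α) = 6^α · 7^(1−α).
(11/6)^α = (7/6)^(1−α); take logs: α·ln(11/6) = (1−α)·ln(7/6), i.e. α·0.606136 = (1−α)·0.154151.
With A = 0.606136 and B = 0.154151: α·A = (1−α)·B, so α = B/(A+B) = 0.154151/0.760287 ≈ 0.203.

α ≈ 0.203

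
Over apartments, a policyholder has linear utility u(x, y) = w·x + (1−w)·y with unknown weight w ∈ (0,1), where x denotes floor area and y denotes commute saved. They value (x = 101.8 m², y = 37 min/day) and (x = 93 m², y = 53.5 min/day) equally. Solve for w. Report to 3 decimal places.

Equating utilities: w·101.8 + (1−w)·37 = w·93 + (1−w)·53.5.
w·(101.8−93) = (1−w)·(53.5−37), i.e. w·8.8 = (1−w)·16.5.
The marginal rate of substitution is 16.5/8.8, so w = 16.5/(8.8+16.5) = 0.652.

w = 0.652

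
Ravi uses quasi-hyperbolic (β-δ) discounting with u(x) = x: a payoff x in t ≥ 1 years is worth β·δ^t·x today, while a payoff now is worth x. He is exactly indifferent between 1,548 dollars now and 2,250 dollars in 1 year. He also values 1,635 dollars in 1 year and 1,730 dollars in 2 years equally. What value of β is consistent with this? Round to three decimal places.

The second indifference involves only future payoffs, so β cancels: β·δ^1·1635 = β·δ^2·1730, giving δ = 1635/1730 = 0.94509.
Substituting δ into 1548 = β·δ·2250: β = 1548/(2126.445) ≈ 0.728.

β ≈ 0.728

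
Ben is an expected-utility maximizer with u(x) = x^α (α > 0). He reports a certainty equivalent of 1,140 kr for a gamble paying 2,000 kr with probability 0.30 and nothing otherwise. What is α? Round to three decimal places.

α ≈ 2.142

The lottery's expected utility is 0.30·u(2000) + 0.70·u(0) = 0.30·2000^α (since u(0) = 0 for α > 0).
Setting u(1140) equal to that: 1140^α = 0.30·2000^α ⇒ (1140/2000)^α = 0.30.
α = ln(0.30) / ln(1140/2000) = -1.203973/-0.562119 ≈ 2.142.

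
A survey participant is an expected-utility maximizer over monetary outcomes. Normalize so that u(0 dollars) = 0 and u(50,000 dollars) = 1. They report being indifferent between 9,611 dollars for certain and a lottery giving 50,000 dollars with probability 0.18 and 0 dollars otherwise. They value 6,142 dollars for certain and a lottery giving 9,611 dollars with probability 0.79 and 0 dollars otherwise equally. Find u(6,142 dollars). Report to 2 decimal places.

The first gamble pins u(9,611 dollars): it must equal 0.18·1 + 0.82·0 = 0.18.
Chaining: u(6,142 dollars) = 0.79·0.18 + 0.21·0.00 = 0.1422.

0.14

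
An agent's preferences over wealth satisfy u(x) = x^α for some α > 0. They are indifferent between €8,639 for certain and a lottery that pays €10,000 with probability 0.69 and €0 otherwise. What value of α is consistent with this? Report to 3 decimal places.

α ≈ 2.536

EU(lottery) = 0.69·10000^α + 0.31·0 = 0.69·10000^α.
Equating: 8639^α = 0.69·10000^α, i.e. 0.8639^α = 0.69.
Taking logs: α·ln(8639/10000) = ln(0.69), so α = -0.371064 / -0.146298 ≈ 2.536.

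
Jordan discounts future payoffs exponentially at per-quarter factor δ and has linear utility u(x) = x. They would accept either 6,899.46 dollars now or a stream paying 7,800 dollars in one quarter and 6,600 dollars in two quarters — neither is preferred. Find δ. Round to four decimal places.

δ ≈ 0.5900

The stream is worth 7800δ + 6600δ² today, so 7800δ + 6600δ² = 6899.46.
So 6600δ² + 7800δ − 6899.46 = 0.
δ = (−7800 + √(7800² + 4·6600·6899.46)) / (2·6600) = (−7800 + √242985744.00) / 13200 ≈ 0.5900.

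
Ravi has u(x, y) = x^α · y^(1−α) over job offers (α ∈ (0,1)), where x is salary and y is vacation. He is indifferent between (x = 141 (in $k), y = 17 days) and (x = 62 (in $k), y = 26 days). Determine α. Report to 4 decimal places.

Set the two utilities equal: 141^α·17^(1−α) = 62^α·26^(1−α).
(141/62)^α = (26/17)^(1−α); take logs: α·ln(141/62) = (1−α)·ln(26/17), i.e. α·0.8216255 = (1−α)·0.4248832.
With A = 0.8216255 and B = 0.4248832: α·A = (1−α)·B, so α = B/(A+B) = 0.4248832/1.2465087 ≈ 0.3409.

α ≈ 0.3409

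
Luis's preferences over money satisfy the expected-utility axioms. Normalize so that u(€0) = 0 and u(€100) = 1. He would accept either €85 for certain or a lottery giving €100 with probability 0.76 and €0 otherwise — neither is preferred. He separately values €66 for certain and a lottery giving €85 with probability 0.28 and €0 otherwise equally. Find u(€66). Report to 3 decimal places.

First, u(€85) = 0.76·u(€100) + 0.24·u(€0) = 0.76.
Chaining: u(€66) = 0.28·0.76 + 0.72·0.00 = 0.2128.

0.213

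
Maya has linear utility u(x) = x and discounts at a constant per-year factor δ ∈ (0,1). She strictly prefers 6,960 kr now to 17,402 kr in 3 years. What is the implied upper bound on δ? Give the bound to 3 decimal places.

Comparing present values: 6960 > δ^3·17402.
So δ^3 < 6960/17402 = 0.39995; taking the cube root of both positive sides preserves the inequality.
δ < 0.39995^(1/3) = 0.737.

δ < 0.737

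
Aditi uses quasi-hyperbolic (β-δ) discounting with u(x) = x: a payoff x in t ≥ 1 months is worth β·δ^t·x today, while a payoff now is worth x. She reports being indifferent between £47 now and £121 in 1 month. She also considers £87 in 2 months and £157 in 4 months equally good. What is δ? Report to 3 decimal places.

δ ≈ 0.744

The second indifference involves only future payoffs, so β cancels: β·δ^2·87 = β·δ^4·157, giving δ^2 = 87/157 = 0.55414, so δ = 0.74441.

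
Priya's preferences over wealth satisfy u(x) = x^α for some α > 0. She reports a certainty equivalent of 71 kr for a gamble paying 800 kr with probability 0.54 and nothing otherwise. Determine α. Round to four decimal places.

α ≈ 0.2544

EU(lottery) = 0.54·800^α + 0.46·0 = 0.54·800^α.
Setting u(71) equal to that: 71^α = 0.54·800^α ⇒ (71/800)^α = 0.54.
Take logs: α = ln 0.54 / ln(71/800) ≈ 0.254419.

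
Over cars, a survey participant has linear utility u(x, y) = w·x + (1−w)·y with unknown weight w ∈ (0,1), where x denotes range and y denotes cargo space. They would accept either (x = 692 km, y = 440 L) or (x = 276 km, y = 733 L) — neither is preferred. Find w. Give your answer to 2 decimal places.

u(692,440) = u(276,733) means w·692 + (1−w)·440 = w·276 + (1−w)·733.
w·(692−276) = (1−w)·(733−440), i.e. w·416 = (1−w)·293.
The marginal rate of substitution is 293/416, so w = 293/(416+293) = 0.41.

w = 0.41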